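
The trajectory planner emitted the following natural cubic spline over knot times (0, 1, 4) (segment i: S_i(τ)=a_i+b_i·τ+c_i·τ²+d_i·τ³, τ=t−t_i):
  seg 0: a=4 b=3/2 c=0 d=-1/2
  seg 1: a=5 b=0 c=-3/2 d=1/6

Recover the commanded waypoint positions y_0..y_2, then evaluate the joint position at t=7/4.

y_0=4 y_1=5 y_2=-4
S(7/4) = 541/128

y_0 = S_0(0) = a_0 = 4
y_1 = S_1(0) = a_1 = 5
y_2 = S_1(3) = -4
t_q=7/4 is in segment 1 (τ=3/4); S_1(τ)=541/128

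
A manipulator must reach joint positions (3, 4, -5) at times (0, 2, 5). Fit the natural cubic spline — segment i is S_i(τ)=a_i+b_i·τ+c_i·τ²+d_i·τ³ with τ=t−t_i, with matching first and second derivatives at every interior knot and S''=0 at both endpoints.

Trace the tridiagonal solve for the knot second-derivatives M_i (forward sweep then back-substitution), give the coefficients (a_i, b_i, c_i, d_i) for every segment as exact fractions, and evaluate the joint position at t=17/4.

  seg 0: a=3 b=6/5 c=0 d=-7/40
  seg 1: a=4 b=-9/10 c=-21/20 d=7/60
S(17/4) = -515/256

Δ: Δ0=1/2, Δ1=-3
row 1: diag=10, rhs=-21; c'=3/10, d'=-21/10
back: M1=-21/10
M: M0=0, M1=-21/10, M2=0
seg 0: a=3, c=M0/2=0, d=(M1−M0)/(6·2)=-7/40, b=Δ0−h0·(2M0+M1)/6=6/5
seg 1: a=4, c=M1/2=-21/20, d=(M2−M1)/(6·3)=7/60, b=Δ1−h1·(2M1+M2)/6=-9/10
t_q=17/4 → seg 1, τ=9/4; S=4+-9/10·τ+-21/20·τ²+7/60·τ³=-515/256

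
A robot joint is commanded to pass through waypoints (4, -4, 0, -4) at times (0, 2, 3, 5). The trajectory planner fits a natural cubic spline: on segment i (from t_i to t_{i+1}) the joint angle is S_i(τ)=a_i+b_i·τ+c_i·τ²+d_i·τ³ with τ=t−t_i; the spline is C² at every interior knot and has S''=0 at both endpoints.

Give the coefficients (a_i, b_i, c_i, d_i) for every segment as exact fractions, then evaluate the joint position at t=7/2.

Δ: Δ0=-4, Δ1=4, Δ2=-2
row 1: diag=6, rhs=48; c'=1/6, d'=8
row 2: denom=6−1·1/6=35/6; d'=(-36−1·8)/(35/6)=-264/35
back: M2=-264/35
back: M1=8−1/6·-264/35=324/35
M: M0=0, M1=324/35, M2=-264/35, M3=0
seg 0: a=4, c=M0/2=0, d=(M1−M0)/(6·2)=27/35, b=Δ0−h0·(2M0+M1)/6=-248/35
seg 1: a=-4, c=M1/2=162/35, d=(M2−M1)/(6·1)=-14/5, b=Δ1−h1·(2M1+M2)/6=76/35
seg 2: a=0, c=M2/2=-132/35, d=(M3−M2)/(6·2)=22/35, b=Δ2−h2·(2M2+M3)/6=106/35
t_q=7/2 → seg 2, τ=1/2; S=0+106/35·τ+-132/35·τ²+22/35·τ³=13/20

  seg 0: a=4 b=-248/35 c=0 d=27/35
  seg 1: a=-4 b=76/35 c=162/35 d=-14/5
  seg 2: a=0 b=106/35 c=-132/35 d=22/35
S(7/2) = 13/20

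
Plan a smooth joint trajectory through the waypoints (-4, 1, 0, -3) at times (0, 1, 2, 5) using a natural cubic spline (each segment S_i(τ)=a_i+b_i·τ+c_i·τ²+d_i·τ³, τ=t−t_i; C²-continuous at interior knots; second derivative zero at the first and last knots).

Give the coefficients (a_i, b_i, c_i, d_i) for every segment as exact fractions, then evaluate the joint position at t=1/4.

  seg 0: a=-4 b=203/31 c=0 d=-48/31
  seg 1: a=1 b=59/31 c=-144/31 d=54/31
  seg 2: a=0 b=-67/31 c=18/31 d=-2/31
S(1/4) = -74/31

Δ: Δ0=5, Δ1=-1, Δ2=-1
row 1: diag=4, rhs=-36; c'=1/4, d'=-9
row 2: denom=8−1·1/4=31/4; d'=(0−1·-9)/(31/4)=36/31
back: M2=36/31
back: M1=-9−1/4·36/31=-288/31
M: M0=0, M1=-288/31, M2=36/31, M3=0
seg 0: a=-4, c=M0/2=0, d=(M1−M0)/(6·1)=-48/31, b=Δ0−h0·(2M0+M1)/6=203/31
seg 1: a=1, c=M1/2=-144/31, d=(M2−M1)/(6·1)=54/31, b=Δ1−h1·(2M1+M2)/6=59/31
seg 2: a=0, c=M2/2=18/31, d=(M3−M2)/(6·3)=-2/31, b=Δ2−h2·(2M2+M3)/6=-67/31
t_q=1/4 → seg 0, τ=1/4; S=-4+203/31·τ+0·τ²+-48/31·τ³=-74/31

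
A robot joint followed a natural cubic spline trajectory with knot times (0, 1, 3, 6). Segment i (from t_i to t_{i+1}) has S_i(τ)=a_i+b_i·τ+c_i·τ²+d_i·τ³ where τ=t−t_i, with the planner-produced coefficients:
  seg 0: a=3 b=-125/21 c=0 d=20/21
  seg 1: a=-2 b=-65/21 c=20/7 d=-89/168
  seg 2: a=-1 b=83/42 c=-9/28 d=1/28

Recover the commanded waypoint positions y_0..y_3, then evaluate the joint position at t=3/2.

y_0 = S_0(0) = a_0 = 3
y_1 = S_1(0) = a_1 = -2
y_2 = S_2(0) = a_2 = -1
y_3 = S_2(3) = 3
t_q=3/2 is in segment 1 (τ=1/2); S_1(τ)=-1299/448

y_0=3 y_1=-2 y_2=-1 y_3=3
S(3/2) = -1299/448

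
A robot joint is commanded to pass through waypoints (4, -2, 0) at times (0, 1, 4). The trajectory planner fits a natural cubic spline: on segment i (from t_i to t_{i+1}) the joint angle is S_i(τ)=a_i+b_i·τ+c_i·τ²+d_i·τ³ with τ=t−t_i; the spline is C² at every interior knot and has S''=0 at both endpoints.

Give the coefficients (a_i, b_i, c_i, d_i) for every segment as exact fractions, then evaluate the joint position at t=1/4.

  seg 0: a=4 b=-41/6 c=0 d=5/6
  seg 1: a=-2 b=-13/3 c=5/2 d=-5/18
S(1/4) = 295/128

Δ: Δ0=-6, Δ1=2/3
row 1: diag=8, rhs=40; c'=3/8, d'=5
back: M1=5
M: M0=0, M1=5, M2=0
seg 0: a=4, c=M0/2=0, d=(M1−M0)/(6·1)=5/6, b=Δ0−h0·(2M0+M1)/6=-41/6
seg 1: a=-2, c=M1/2=5/2, d=(M2−M1)/(6·3)=-5/18, b=Δ1−h1·(2M1+M2)/6=-13/3
t_q=1/4 → seg 0, τ=1/4; S=4+-41/6·τ+0·τ²+5/6·τ³=295/128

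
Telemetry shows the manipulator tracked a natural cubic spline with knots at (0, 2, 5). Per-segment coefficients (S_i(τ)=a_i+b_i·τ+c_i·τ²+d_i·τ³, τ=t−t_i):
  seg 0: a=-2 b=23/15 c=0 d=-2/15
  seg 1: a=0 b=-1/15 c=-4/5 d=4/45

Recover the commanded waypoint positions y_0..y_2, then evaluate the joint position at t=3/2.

y_0 = S_0(0) = a_0 = -2
y_1 = S_1(0) = a_1 = 0
y_2 = S_1(3) = -5
t_q=3/2 is in segment 0 (τ=3/2); S_0(τ)=-3/20

y_0=-2 y_1=0 y_2=-5
S(3/2) = -3/20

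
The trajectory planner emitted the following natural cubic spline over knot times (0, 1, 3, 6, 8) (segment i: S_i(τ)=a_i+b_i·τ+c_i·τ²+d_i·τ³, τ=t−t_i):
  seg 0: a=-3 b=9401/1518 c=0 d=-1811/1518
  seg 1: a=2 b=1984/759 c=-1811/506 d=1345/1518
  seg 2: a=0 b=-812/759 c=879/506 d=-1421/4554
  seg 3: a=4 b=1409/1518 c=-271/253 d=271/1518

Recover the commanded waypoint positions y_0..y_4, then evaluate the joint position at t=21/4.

y_0=-3 y_1=2 y_2=0 y_3=4 y_4=3
S(21/4) = 91743/32384

y_0 = S_0(0) = a_0 = -3
y_1 = S_1(0) = a_1 = 2
y_2 = S_2(0) = a_2 = 0
y_3 = S_3(0) = a_3 = 4
y_4 = S_3(2) = 3
t_q=21/4 is in segment 2 (τ=9/4); S_2(τ)=91743/32384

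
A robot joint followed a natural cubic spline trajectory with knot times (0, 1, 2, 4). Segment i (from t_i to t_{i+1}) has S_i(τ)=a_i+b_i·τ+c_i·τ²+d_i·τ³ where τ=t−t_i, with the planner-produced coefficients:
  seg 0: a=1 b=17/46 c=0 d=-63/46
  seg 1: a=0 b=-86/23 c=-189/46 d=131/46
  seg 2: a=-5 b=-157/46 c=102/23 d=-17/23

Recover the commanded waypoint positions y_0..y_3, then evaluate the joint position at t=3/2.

y_0=1 y_1=0 y_2=-5 y_3=0
S(3/2) = -935/368

y_0 = S_0(0) = a_0 = 1
y_1 = S_1(0) = a_1 = 0
y_2 = S_2(0) = a_2 = -5
y_3 = S_2(2) = 0
t_q=3/2 is in segment 1 (τ=1/2); S_1(τ)=-935/368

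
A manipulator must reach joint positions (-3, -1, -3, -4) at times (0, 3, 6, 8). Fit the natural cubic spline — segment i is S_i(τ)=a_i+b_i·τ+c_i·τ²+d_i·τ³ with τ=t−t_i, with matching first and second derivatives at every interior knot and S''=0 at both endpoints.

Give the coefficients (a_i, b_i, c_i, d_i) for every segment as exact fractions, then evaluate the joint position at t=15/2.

  seg 0: a=-3 b=77/74 c=0 d=-83/1998
  seg 1: a=-1 b=-3/37 c=-83/222 d=119/1998
  seg 2: a=-3 b=-53/74 c=6/37 d=-1/37
S(15/2) = -1125/296

Δ: Δ0=2/3, Δ1=-2/3, Δ2=-1/2
row 1: diag=12, rhs=-8; c'=1/4, d'=-2/3
row 2: denom=10−3·1/4=37/4; d'=(1−3·-2/3)/(37/4)=12/37
back: M2=12/37
back: M1=-2/3−1/4·12/37=-83/111
M: M0=0, M1=-83/111, M2=12/37, M3=0
seg 0: a=-3, c=M0/2=0, d=(M1−M0)/(6·3)=-83/1998, b=Δ0−h0·(2M0+M1)/6=77/74
seg 1: a=-1, c=M1/2=-83/222, d=(M2−M1)/(6·3)=119/1998, b=Δ1−h1·(2M1+M2)/6=-3/37
seg 2: a=-3, c=M2/2=6/37, d=(M3−M2)/(6·2)=-1/37, b=Δ2−h2·(2M2+M3)/6=-53/74
t_q=15/2 → seg 2, τ=3/2; S=-3+-53/74·τ+6/37·τ²+-1/37·τ³=-1125/296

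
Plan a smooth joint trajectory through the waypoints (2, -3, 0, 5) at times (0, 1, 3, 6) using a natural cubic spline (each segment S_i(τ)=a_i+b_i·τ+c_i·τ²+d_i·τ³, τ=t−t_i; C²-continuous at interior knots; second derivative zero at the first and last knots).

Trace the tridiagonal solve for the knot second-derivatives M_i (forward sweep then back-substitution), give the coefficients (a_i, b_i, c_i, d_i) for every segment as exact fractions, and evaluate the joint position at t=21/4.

Δ: Δ0=-5, Δ1=3/2, Δ2=5/3
row 1: diag=6, rhs=39; c'=1/3, d'=13/2
row 2: denom=10−2·1/3=28/3; d'=(1−2·13/2)/(28/3)=-9/7
back: M2=-9/7
back: M1=13/2−1/3·-9/7=97/14
M: M0=0, M1=97/14, M2=-9/7, M3=0
seg 0: a=2, c=M0/2=0, d=(M1−M0)/(6·1)=97/84, b=Δ0−h0·(2M0+M1)/6=-517/84
seg 1: a=-3, c=M1/2=97/28, d=(M2−M1)/(6·2)=-115/168, b=Δ1−h1·(2M1+M2)/6=-113/42
seg 2: a=0, c=M2/2=-9/14, d=(M3−M2)/(6·3)=1/14, b=Δ2−h2·(2M2+M3)/6=62/21
t_q=21/4 → seg 2, τ=9/4; S=0+62/21·τ+-9/14·τ²+1/14·τ³=3765/896

  seg 0: a=2 b=-517/84 c=0 d=97/84
  seg 1: a=-3 b=-113/42 c=97/28 d=-115/168
  seg 2: a=0 b=62/21 c=-9/14 d=1/14
S(21/4) = 3765/896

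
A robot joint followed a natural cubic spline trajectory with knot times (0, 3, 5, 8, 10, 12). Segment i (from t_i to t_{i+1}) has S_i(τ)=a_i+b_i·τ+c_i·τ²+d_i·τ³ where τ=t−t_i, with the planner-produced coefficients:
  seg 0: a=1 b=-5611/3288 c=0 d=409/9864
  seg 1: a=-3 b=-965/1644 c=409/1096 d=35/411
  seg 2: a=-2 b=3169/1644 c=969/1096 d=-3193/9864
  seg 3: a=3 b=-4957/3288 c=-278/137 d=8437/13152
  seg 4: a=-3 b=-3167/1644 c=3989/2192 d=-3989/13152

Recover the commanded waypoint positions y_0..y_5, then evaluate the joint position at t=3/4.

y_0=1 y_1=-3 y_2=-2 y_3=3 y_4=-3 y_5=-2
S(3/4) = -18405/70144

y_0 = S_0(0) = a_0 = 1
y_1 = S_1(0) = a_1 = -3
y_2 = S_2(0) = a_2 = -2
y_3 = S_3(0) = a_3 = 3
y_4 = S_4(0) = a_4 = -3
y_5 = S_4(2) = -2
t_q=3/4 is in segment 0 (τ=3/4); S_0(τ)=-18405/70144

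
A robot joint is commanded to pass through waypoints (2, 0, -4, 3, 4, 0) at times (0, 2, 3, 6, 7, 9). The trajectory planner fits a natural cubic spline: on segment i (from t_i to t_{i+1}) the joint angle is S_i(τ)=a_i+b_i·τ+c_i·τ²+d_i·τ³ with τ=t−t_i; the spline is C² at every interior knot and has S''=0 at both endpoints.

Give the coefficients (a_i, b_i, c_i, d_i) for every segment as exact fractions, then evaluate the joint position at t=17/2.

Δ: Δ0=-1, Δ1=-4, Δ2=7/3, Δ3=1, Δ4=-2
row 1: diag=6, rhs=-18; c'=1/6, d'=-3
row 2: denom=8−1·1/6=47/6; d'=(38−1·-3)/(47/6)=246/47
row 3: denom=8−3·18/47=322/47; d'=(-8−3·246/47)/(322/47)=-557/161
row 4: denom=6−1·47/322=1885/322; d'=(-18−1·-557/161)/(1885/322)=-4682/1885
back: M4=-4682/1885
back: M3=-557/161−47/322·-4682/1885=-5838/1885
back: M2=246/47−18/47·-5838/1885=12102/1885
back: M1=-3−1/6·12102/1885=-7672/1885
M: M0=0, M1=-7672/1885, M2=12102/1885, M3=-5838/1885, M4=-4682/1885, M5=0
seg 0: a=2, c=M0/2=0, d=(M1−M0)/(6·2)=-1918/5655, b=Δ0−h0·(2M0+M1)/6=2017/5655
seg 1: a=0, c=M1/2=-3836/1885, d=(M2−M1)/(6·1)=9887/5655, b=Δ1−h1·(2M1+M2)/6=-20999/5655
seg 2: a=-4, c=M2/2=6051/1885, d=(M3−M2)/(6·3)=-46/87, b=Δ2−h2·(2M2+M3)/6=-14354/5655
seg 3: a=3, c=M3/2=-2919/1885, d=(M4−M3)/(6·1)=578/5655, b=Δ3−h3·(2M3+M4)/6=13834/5655
seg 4: a=4, c=M4/2=-2341/1885, d=(M5−M4)/(6·2)=2341/11310, b=Δ4−h4·(2M4+M5)/6=-1946/5655
t_q=17/2 → seg 4, τ=3/2; S=4+-1946/5655·τ+-2341/1885·τ²+2341/11310·τ³=8373/6032

  seg 0: a=2 b=2017/5655 c=0 d=-1918/5655
  seg 1: a=0 b=-20999/5655 c=-3836/1885 d=9887/5655
  seg 2: a=-4 b=-14354/5655 c=6051/1885 d=-46/87
  seg 3: a=3 b=13834/5655 c=-2919/1885 d=578/5655
  seg 4: a=4 b=-1946/5655 c=-2341/1885 d=2341/11310
S(17/2) = 8373/6032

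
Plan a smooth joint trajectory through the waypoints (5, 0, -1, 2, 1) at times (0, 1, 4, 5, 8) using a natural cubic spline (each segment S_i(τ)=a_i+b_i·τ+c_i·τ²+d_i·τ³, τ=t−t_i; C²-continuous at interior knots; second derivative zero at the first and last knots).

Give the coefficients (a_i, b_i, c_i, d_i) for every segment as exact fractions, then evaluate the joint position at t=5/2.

  seg 0: a=5 b=-197/36 c=0 d=17/36
  seg 1: a=0 b=-73/18 c=17/12 d=-19/324
  seg 2: a=-1 b=103/36 c=8/9 d=-3/4
  seg 3: a=2 b=43/18 c=-49/36 d=49/324
S(5/2) = -99/32

Δ: Δ0=-5, Δ1=-1/3, Δ2=3, Δ3=-1/3
row 1: diag=8, rhs=28; c'=3/8, d'=7/2
row 2: denom=8−3·3/8=55/8; d'=(20−3·7/2)/(55/8)=76/55
row 3: denom=8−1·8/55=432/55; d'=(-20−1·76/55)/(432/55)=-49/18
back: M3=-49/18
back: M2=76/55−8/55·-49/18=16/9
back: M1=7/2−3/8·16/9=17/6
M: M0=0, M1=17/6, M2=16/9, M3=-49/18, M4=0
seg 0: a=5, c=M0/2=0, d=(M1−M0)/(6·1)=17/36, b=Δ0−h0·(2M0+M1)/6=-197/36
seg 1: a=0, c=M1/2=17/12, d=(M2−M1)/(6·3)=-19/324, b=Δ1−h1·(2M1+M2)/6=-73/18
seg 2: a=-1, c=M2/2=8/9, d=(M3−M2)/(6·1)=-3/4, b=Δ2−h2·(2M2+M3)/6=103/36
seg 3: a=2, c=M3/2=-49/36, d=(M4−M3)/(6·3)=49/324, b=Δ3−h3·(2M3+M4)/6=43/18
t_q=5/2 → seg 1, τ=3/2; S=0+-73/18·τ+17/12·τ²+-19/324·τ³=-99/32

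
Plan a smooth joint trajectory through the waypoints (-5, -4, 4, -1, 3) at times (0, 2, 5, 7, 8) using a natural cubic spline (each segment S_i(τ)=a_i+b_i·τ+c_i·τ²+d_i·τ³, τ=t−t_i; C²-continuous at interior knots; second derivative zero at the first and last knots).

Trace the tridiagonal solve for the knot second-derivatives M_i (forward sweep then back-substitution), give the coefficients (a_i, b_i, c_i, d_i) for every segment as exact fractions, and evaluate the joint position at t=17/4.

  seg 0: a=-5 b=-761/1518 c=0 d=190/759
  seg 1: a=-4 b=3799/1518 c=380/253 d=-2197/4554
  seg 2: a=4 b=-1147/759 c=-1437/506 d=7121/6072
  seg 3: a=-1 b=1825/1518 c=4247/1012 d=-4247/3036
S(17/4) = 11009/2944

Δ: Δ0=1/2, Δ1=8/3, Δ2=-5/2, Δ3=4
row 1: diag=10, rhs=13; c'=3/10, d'=13/10
row 2: denom=10−3·3/10=91/10; d'=(-31−3·13/10)/(91/10)=-349/91
row 3: denom=6−2·20/91=506/91; d'=(39−2·-349/91)/(506/91)=4247/506
back: M3=4247/506
back: M2=-349/91−20/91·4247/506=-1437/253
back: M1=13/10−3/10·-1437/253=760/253
M: M0=0, M1=760/253, M2=-1437/253, M3=4247/506, M4=0
seg 0: a=-5, c=M0/2=0, d=(M1−M0)/(6·2)=190/759, b=Δ0−h0·(2M0+M1)/6=-761/1518
seg 1: a=-4, c=M1/2=380/253, d=(M2−M1)/(6·3)=-2197/4554, b=Δ1−h1·(2M1+M2)/6=3799/1518
seg 2: a=4, c=M2/2=-1437/506, d=(M3−M2)/(6·2)=7121/6072, b=Δ2−h2·(2M2+M3)/6=-1147/759
seg 3: a=-1, c=M3/2=4247/1012, d=(M4−M3)/(6·1)=-4247/3036, b=Δ3−h3·(2M3+M4)/6=1825/1518
t_q=17/4 → seg 1, τ=9/4; S=-4+3799/1518·τ+380/253·τ²+-2197/4554·τ³=11009/2944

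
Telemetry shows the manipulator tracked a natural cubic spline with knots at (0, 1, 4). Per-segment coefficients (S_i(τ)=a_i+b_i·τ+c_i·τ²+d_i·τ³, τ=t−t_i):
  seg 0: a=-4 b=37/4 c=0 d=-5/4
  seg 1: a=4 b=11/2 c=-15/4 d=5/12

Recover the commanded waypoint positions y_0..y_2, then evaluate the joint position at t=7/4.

y_0=-4 y_1=4 y_2=-2
S(7/4) = 1585/256

y_0 = S_0(0) = a_0 = -4
y_1 = S_1(0) = a_1 = 4
y_2 = S_1(3) = -2
t_q=7/4 is in segment 1 (τ=3/4); S_1(τ)=1585/256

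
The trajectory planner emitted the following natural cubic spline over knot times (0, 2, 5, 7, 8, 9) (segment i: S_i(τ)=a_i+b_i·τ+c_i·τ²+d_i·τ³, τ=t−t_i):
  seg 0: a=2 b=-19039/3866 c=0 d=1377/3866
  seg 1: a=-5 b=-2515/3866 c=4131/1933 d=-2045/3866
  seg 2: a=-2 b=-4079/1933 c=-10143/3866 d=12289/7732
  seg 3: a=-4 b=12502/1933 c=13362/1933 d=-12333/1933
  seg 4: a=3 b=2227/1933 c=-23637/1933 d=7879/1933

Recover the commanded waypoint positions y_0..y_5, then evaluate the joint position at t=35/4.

y_0 = S_0(0) = a_0 = 2
y_1 = S_1(0) = a_1 = -5
y_2 = S_2(0) = a_2 = -2
y_3 = S_3(0) = a_3 = -4
y_4 = S_4(0) = a_4 = 3
y_5 = S_4(1) = -4
t_q=35/4 is in segment 4 (τ=3/4); S_4(τ)=-160167/123712

y_0=2 y_1=-5 y_2=-2 y_3=-4 y_4=3 y_5=-4
S(35/4) = -160167/123712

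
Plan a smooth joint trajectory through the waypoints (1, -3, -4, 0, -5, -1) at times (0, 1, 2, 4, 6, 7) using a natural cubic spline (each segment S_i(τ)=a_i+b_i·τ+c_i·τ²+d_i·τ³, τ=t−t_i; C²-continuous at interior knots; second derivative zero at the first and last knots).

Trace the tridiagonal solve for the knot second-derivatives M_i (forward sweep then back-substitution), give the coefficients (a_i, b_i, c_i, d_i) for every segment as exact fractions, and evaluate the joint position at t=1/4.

Δ: Δ0=-4, Δ1=-1, Δ2=2, Δ3=-5/2, Δ4=4
row 1: diag=4, rhs=18; c'=1/4, d'=9/2
row 2: denom=6−1·1/4=23/4; d'=(18−1·9/2)/(23/4)=54/23
row 3: denom=8−2·8/23=168/23; d'=(-27−2·54/23)/(168/23)=-243/56
row 4: denom=6−2·23/84=229/42; d'=(39−2·-243/56)/(229/42)=4005/458
back: M4=4005/458
back: M3=-243/56−23/84·4005/458=-1542/229
back: M2=54/23−8/23·-1542/229=1074/229
back: M1=9/2−1/4·1074/229=762/229
M: M0=0, M1=762/229, M2=1074/229, M3=-1542/229, M4=4005/458, M5=0
seg 0: a=1, c=M0/2=0, d=(M1−M0)/(6·1)=127/229, b=Δ0−h0·(2M0+M1)/6=-1043/229
seg 1: a=-3, c=M1/2=381/229, d=(M2−M1)/(6·1)=52/229, b=Δ1−h1·(2M1+M2)/6=-662/229
seg 2: a=-4, c=M2/2=537/229, d=(M3−M2)/(6·2)=-218/229, b=Δ2−h2·(2M2+M3)/6=256/229
seg 3: a=0, c=M3/2=-771/229, d=(M4−M3)/(6·2)=2363/1832, b=Δ3−h3·(2M3+M4)/6=-212/229
seg 4: a=-5, c=M4/2=4005/916, d=(M5−M4)/(6·1)=-1335/916, b=Δ4−h4·(2M4+M5)/6=497/458
t_q=1/4 → seg 0, τ=1/4; S=1+-1043/229·τ+0·τ²+127/229·τ³=-1905/14656

  seg 0: a=1 b=-1043/229 c=0 d=127/229
  seg 1: a=-3 b=-662/229 c=381/229 d=52/229
  seg 2: a=-4 b=256/229 c=537/229 d=-218/229
  seg 3: a=0 b=-212/229 c=-771/229 d=2363/1832
  seg 4: a=-5 b=497/458 c=4005/916 d=-1335/916
S(1/4) = -1905/14656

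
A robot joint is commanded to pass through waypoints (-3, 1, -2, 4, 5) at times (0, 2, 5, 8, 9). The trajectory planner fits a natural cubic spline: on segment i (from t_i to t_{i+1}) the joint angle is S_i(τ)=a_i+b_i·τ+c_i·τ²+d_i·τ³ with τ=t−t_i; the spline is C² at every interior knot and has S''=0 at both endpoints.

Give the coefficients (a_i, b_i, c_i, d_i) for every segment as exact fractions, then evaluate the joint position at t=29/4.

  seg 0: a=-3 b=20/7 c=0 d=-3/14
  seg 1: a=1 b=2/7 c=-9/7 d=2/7
  seg 2: a=-2 b=2/7 c=9/7 d=-5/21
  seg 3: a=4 b=11/7 c=-6/7 d=2/7
S(29/4) = 1093/448

Δ: Δ0=2, Δ1=-1, Δ2=2, Δ3=1
row 1: diag=10, rhs=-18; c'=3/10, d'=-9/5
row 2: denom=12−3·3/10=111/10; d'=(18−3·-9/5)/(111/10)=78/37
row 3: denom=8−3·10/37=266/37; d'=(-6−3·78/37)/(266/37)=-12/7
back: M3=-12/7
back: M2=78/37−10/37·-12/7=18/7
back: M1=-9/5−3/10·18/7=-18/7
M: M0=0, M1=-18/7, M2=18/7, M3=-12/7, M4=0
seg 0: a=-3, c=M0/2=0, d=(M1−M0)/(6·2)=-3/14, b=Δ0−h0·(2M0+M1)/6=20/7
seg 1: a=1, c=M1/2=-9/7, d=(M2−M1)/(6·3)=2/7, b=Δ1−h1·(2M1+M2)/6=2/7
seg 2: a=-2, c=M2/2=9/7, d=(M3−M2)/(6·3)=-5/21, b=Δ2−h2·(2M2+M3)/6=2/7
seg 3: a=4, c=M3/2=-6/7, d=(M4−M3)/(6·1)=2/7, b=Δ3−h3·(2M3+M4)/6=11/7
t_q=29/4 → seg 2, τ=9/4; S=-2+2/7·τ+9/7·τ²+-5/21·τ³=1093/448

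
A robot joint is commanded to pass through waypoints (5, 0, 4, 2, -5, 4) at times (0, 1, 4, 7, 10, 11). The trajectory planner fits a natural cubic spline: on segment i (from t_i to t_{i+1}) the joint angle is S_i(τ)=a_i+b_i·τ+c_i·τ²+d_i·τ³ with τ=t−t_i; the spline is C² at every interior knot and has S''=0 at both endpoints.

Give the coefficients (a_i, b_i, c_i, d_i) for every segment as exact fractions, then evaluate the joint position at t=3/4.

Δ: Δ0=-5, Δ1=4/3, Δ2=-2/3, Δ3=-7/3, Δ4=9
row 1: diag=8, rhs=38; c'=3/8, d'=19/4
row 2: denom=12−3·3/8=87/8; d'=(-12−3·19/4)/(87/8)=-70/29
row 3: denom=12−3·8/29=324/29; d'=(-10−3·-70/29)/(324/29)=-20/81
row 4: denom=8−3·29/108=259/36; d'=(68−3·-20/81)/(259/36)=7424/777
back: M4=7424/777
back: M3=-20/81−29/108·7424/777=-6556/2331
back: M2=-70/29−8/29·-6556/2331=-3818/2331
back: M1=19/4−3/8·-3818/2331=4168/777
M: M0=0, M1=4168/777, M2=-3818/2331, M3=-6556/2331, M4=7424/777, M5=0
seg 0: a=5, c=M0/2=0, d=(M1−M0)/(6·1)=2084/2331, b=Δ0−h0·(2M0+M1)/6=-13739/2331
seg 1: a=0, c=M1/2=2084/777, d=(M2−M1)/(6·3)=-8161/20979, b=Δ1−h1·(2M1+M2)/6=-7487/2331
seg 2: a=4, c=M2/2=-1909/2331, d=(M3−M2)/(6·3)=-37/567, b=Δ2−h2·(2M2+M3)/6=5542/2331
seg 3: a=2, c=M3/2=-3278/2331, d=(M4−M3)/(6·3)=14414/20979, b=Δ3−h3·(2M3+M4)/6=-10019/2331
seg 4: a=-5, c=M4/2=3712/777, d=(M5−M4)/(6·1)=-3712/2331, b=Δ4−h4·(2M4+M5)/6=13555/2331
t_q=3/4 → seg 0, τ=3/4; S=5+-13739/2331·τ+0·τ²+2084/2331·τ³=1699/1776

  seg 0: a=5 b=-13739/2331 c=0 d=2084/2331
  seg 1: a=0 b=-7487/2331 c=2084/777 d=-8161/20979
  seg 2: a=4 b=5542/2331 c=-1909/2331 d=-37/567
  seg 3: a=2 b=-10019/2331 c=-3278/2331 d=14414/20979
  seg 4: a=-5 b=13555/2331 c=3712/777 d=-3712/2331
S(3/4) = 1699/1776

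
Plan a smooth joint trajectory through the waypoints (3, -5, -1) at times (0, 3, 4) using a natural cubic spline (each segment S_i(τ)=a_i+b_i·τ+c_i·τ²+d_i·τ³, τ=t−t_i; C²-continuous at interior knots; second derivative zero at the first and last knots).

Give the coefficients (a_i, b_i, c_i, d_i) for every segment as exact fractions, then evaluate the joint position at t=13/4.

Δ: Δ0=-8/3, Δ1=4
row 1: diag=8, rhs=40; c'=1/8, d'=5
back: M1=5
M: M0=0, M1=5, M2=0
seg 0: a=3, c=M0/2=0, d=(M1−M0)/(6·3)=5/18, b=Δ0−h0·(2M0+M1)/6=-31/6
seg 1: a=-5, c=M1/2=5/2, d=(M2−M1)/(6·1)=-5/6, b=Δ1−h1·(2M1+M2)/6=7/3
t_q=13/4 → seg 1, τ=1/4; S=-5+7/3·τ+5/2·τ²+-5/6·τ³=-547/128

  seg 0: a=3 b=-31/6 c=0 d=5/18
  seg 1: a=-5 b=7/3 c=5/2 d=-5/6
S(13/4) = -547/128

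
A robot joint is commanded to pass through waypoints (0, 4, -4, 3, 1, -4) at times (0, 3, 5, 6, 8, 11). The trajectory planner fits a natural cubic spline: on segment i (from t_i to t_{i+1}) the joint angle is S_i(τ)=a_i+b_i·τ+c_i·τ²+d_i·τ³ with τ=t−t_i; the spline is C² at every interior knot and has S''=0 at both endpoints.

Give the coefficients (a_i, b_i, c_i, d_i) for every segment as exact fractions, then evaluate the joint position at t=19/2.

  seg 0: a=0 b=146/33 c=0 d=-34/99
  seg 1: a=4 b=-160/33 c=-34/11 d=58/33
  seg 2: a=-4 b=128/33 c=82/11 d=-13/3
  seg 3: a=3 b=191/33 c=-61/11 d=71/66
  seg 4: a=1 b=-115/33 c=10/11 d=-10/99
S(19/2) = -111/44

Δ: Δ0=4/3, Δ1=-4, Δ2=7, Δ3=-1, Δ4=-5/3
row 1: diag=10, rhs=-32; c'=1/5, d'=-16/5
row 2: denom=6−2·1/5=28/5; d'=(66−2·-16/5)/(28/5)=181/14
row 3: denom=6−1·5/28=163/28; d'=(-48−1·181/14)/(163/28)=-1706/163
row 4: denom=10−2·56/163=1518/163; d'=(-4−2·-1706/163)/(1518/163)=20/11
back: M4=20/11
back: M3=-1706/163−56/163·20/11=-122/11
back: M2=181/14−5/28·-122/11=164/11
back: M1=-16/5−1/5·164/11=-68/11
M: M0=0, M1=-68/11, M2=164/11, M3=-122/11, M4=20/11, M5=0
seg 0: a=0, c=M0/2=0, d=(M1−M0)/(6·3)=-34/99, b=Δ0−h0·(2M0+M1)/6=146/33
seg 1: a=4, c=M1/2=-34/11, d=(M2−M1)/(6·2)=58/33, b=Δ1−h1·(2M1+M2)/6=-160/33
seg 2: a=-4, c=M2/2=82/11, d=(M3−M2)/(6·1)=-13/3, b=Δ2−h2·(2M2+M3)/6=128/33
seg 3: a=3, c=M3/2=-61/11, d=(M4−M3)/(6·2)=71/66, b=Δ3−h3·(2M3+M4)/6=191/33
seg 4: a=1, c=M4/2=10/11, d=(M5−M4)/(6·3)=-10/99, b=Δ4−h4·(2M4+M5)/6=-115/33
t_q=19/2 → seg 4, τ=3/2; S=1+-115/33·τ+10/11·τ²+-10/99·τ³=-111/44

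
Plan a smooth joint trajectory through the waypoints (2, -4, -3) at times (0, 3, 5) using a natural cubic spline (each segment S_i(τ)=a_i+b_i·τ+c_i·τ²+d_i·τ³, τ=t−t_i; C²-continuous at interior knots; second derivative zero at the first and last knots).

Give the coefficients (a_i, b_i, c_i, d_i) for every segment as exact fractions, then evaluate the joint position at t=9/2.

  seg 0: a=2 b=-11/4 c=0 d=1/12
  seg 1: a=-4 b=-1/2 c=3/4 d=-1/8
S(9/2) = -223/64

Δ: Δ0=-2, Δ1=1/2
row 1: diag=10, rhs=15; c'=1/5, d'=3/2
back: M1=3/2
M: M0=0, M1=3/2, M2=0
seg 0: a=2, c=M0/2=0, d=(M1−M0)/(6·3)=1/12, b=Δ0−h0·(2M0+M1)/6=-11/4
seg 1: a=-4, c=M1/2=3/4, d=(M2−M1)/(6·2)=-1/8, b=Δ1−h1·(2M1+M2)/6=-1/2
t_q=9/2 → seg 1, τ=3/2; S=-4+-1/2·τ+3/4·τ²+-1/8·τ³=-223/64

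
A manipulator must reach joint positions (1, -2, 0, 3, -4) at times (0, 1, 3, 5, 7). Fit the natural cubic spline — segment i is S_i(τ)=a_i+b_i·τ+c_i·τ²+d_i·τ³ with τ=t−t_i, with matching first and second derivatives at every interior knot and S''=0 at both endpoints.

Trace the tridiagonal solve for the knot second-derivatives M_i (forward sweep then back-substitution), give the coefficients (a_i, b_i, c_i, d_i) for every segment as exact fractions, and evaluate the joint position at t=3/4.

Δ: Δ0=-3, Δ1=1, Δ2=3/2, Δ3=-7/2
row 1: diag=6, rhs=24; c'=1/3, d'=4
row 2: denom=8−2·1/3=22/3; d'=(3−2·4)/(22/3)=-15/22
row 3: denom=8−2·3/11=82/11; d'=(-30−2·-15/22)/(82/11)=-315/82
back: M3=-315/82
back: M2=-15/22−3/11·-315/82=15/41
back: M1=4−1/3·15/41=159/41
M: M0=0, M1=159/41, M2=15/41, M3=-315/82, M4=0
seg 0: a=1, c=M0/2=0, d=(M1−M0)/(6·1)=53/82, b=Δ0−h0·(2M0+M1)/6=-299/82
seg 1: a=-2, c=M1/2=159/82, d=(M2−M1)/(6·2)=-12/41, b=Δ1−h1·(2M1+M2)/6=-70/41
seg 2: a=0, c=M2/2=15/82, d=(M3−M2)/(6·2)=-115/328, b=Δ2−h2·(2M2+M3)/6=104/41
seg 3: a=3, c=M3/2=-315/164, d=(M4−M3)/(6·2)=105/328, b=Δ3−h3·(2M3+M4)/6=-77/82
t_q=3/4 → seg 0, τ=3/4; S=1+-299/82·τ+0·τ²+53/82·τ³=-7673/5248

  seg 0: a=1 b=-299/82 c=0 d=53/82
  seg 1: a=-2 b=-70/41 c=159/82 d=-12/41
  seg 2: a=0 b=104/41 c=15/82 d=-115/328
  seg 3: a=3 b=-77/82 c=-315/164 d=105/328
S(3/4) = -7673/5248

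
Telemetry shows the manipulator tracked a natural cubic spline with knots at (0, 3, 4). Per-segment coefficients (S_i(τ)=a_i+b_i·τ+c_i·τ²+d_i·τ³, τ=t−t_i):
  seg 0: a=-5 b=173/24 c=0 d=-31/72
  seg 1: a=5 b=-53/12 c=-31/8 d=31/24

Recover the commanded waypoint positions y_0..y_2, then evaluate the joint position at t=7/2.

y_0=-5 y_1=5 y_2=-2
S(7/2) = 127/64

y_0 = S_0(0) = a_0 = -5
y_1 = S_1(0) = a_1 = 5
y_2 = S_1(1) = -2
t_q=7/2 is in segment 1 (τ=1/2); S_1(τ)=127/64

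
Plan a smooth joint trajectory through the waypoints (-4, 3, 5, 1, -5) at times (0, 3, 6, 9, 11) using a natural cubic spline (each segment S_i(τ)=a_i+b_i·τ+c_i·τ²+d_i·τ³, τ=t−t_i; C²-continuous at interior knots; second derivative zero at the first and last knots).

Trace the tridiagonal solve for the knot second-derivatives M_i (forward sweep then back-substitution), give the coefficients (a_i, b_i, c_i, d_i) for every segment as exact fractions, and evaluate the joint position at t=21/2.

  seg 0: a=-4 b=553/207 c=0 d=-70/1863
  seg 1: a=3 b=343/207 c=-70/207 d=5/1863
  seg 2: a=5 b=-62/207 c=-65/207 d=-19/1863
  seg 3: a=1 b=-509/207 c=-28/69 d=14/207
S(21/2) = -931/276

Δ: Δ0=7/3, Δ1=2/3, Δ2=-4/3, Δ3=-3
row 1: diag=12, rhs=-10; c'=1/4, d'=-5/6
row 2: denom=12−3·1/4=45/4; d'=(-12−3·-5/6)/(45/4)=-38/45
row 3: denom=10−3·4/15=46/5; d'=(-10−3·-38/45)/(46/5)=-56/69
back: M3=-56/69
back: M2=-38/45−4/15·-56/69=-130/207
back: M1=-5/6−1/4·-130/207=-140/207
M: M0=0, M1=-140/207, M2=-130/207, M3=-56/69, M4=0
seg 0: a=-4, c=M0/2=0, d=(M1−M0)/(6·3)=-70/1863, b=Δ0−h0·(2M0+M1)/6=553/207
seg 1: a=3, c=M1/2=-70/207, d=(M2−M1)/(6·3)=5/1863, b=Δ1−h1·(2M1+M2)/6=343/207
seg 2: a=5, c=M2/2=-65/207, d=(M3−M2)/(6·3)=-19/1863, b=Δ2−h2·(2M2+M3)/6=-62/207
seg 3: a=1, c=M3/2=-28/69, d=(M4−M3)/(6·2)=14/207, b=Δ3−h3·(2M3+M4)/6=-509/207
t_q=21/2 → seg 3, τ=3/2; S=1+-509/207·τ+-28/69·τ²+14/207·τ³=-931/276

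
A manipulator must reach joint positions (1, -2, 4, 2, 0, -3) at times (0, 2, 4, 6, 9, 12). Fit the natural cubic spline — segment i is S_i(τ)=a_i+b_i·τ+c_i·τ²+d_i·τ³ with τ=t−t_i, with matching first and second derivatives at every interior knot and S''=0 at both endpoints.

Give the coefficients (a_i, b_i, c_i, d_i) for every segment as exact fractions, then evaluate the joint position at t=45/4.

Δ: Δ0=-3/2, Δ1=3, Δ2=-1, Δ3=-2/3, Δ4=-1
row 1: diag=8, rhs=27; c'=1/4, d'=27/8
row 2: denom=8−2·1/4=15/2; d'=(-24−2·27/8)/(15/2)=-41/10
row 3: denom=10−2·4/15=142/15; d'=(2−2·-41/10)/(142/15)=153/142
row 4: denom=12−3·45/142=1569/142; d'=(-2−3·153/142)/(1569/142)=-743/1569
back: M4=-743/1569
back: M3=153/142−45/142·-743/1569=642/523
back: M2=-41/10−4/15·642/523=-4631/1046
back: M1=27/8−1/4·-4631/1046=2344/523
M: M0=0, M1=2344/523, M2=-4631/1046, M3=642/523, M4=-743/1569, M5=0
seg 0: a=1, c=M0/2=0, d=(M1−M0)/(6·2)=586/1569, b=Δ0−h0·(2M0+M1)/6=-9395/3138
seg 1: a=-2, c=M1/2=1172/523, d=(M2−M1)/(6·2)=-9319/12552, b=Δ1−h1·(2M1+M2)/6=4669/3138
seg 2: a=4, c=M2/2=-4631/2092, d=(M3−M2)/(6·2)=5915/12552, b=Δ2−h2·(2M2+M3)/6=2420/1569
seg 3: a=2, c=M3/2=321/523, d=(M4−M3)/(6·3)=-2669/28242, b=Δ3−h3·(2M3+M4)/6=-5201/3138
seg 4: a=0, c=M4/2=-743/3138, d=(M5−M4)/(6·3)=743/28242, b=Δ4−h4·(2M4+M5)/6=-826/1569
t_q=45/4 → seg 4, τ=9/4; S=0+-826/1569·τ+-743/3138·τ²+743/28242·τ³=-139479/66944

  seg 0: a=1 b=-9395/3138 c=0 d=586/1569
  seg 1: a=-2 b=4669/3138 c=1172/523 d=-9319/12552
  seg 2: a=4 b=2420/1569 c=-4631/2092 d=5915/12552
  seg 3: a=2 b=-5201/3138 c=321/523 d=-2669/28242
  seg 4: a=0 b=-826/1569 c=-743/3138 d=743/28242
S(45/4) = -139479/66944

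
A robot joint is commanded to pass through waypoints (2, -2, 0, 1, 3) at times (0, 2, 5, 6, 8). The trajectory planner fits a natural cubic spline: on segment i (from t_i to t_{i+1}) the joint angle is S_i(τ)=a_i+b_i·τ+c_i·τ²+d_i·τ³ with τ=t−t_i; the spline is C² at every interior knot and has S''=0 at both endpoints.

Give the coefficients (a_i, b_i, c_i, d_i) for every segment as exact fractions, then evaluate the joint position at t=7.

Δ: Δ0=-2, Δ1=2/3, Δ2=1, Δ3=1
row 1: diag=10, rhs=16; c'=3/10, d'=8/5
row 2: denom=8−3·3/10=71/10; d'=(2−3·8/5)/(71/10)=-28/71
row 3: denom=6−1·10/71=416/71; d'=(0−1·-28/71)/(416/71)=7/104
back: M3=7/104
back: M2=-28/71−10/71·7/104=-21/52
back: M1=8/5−3/10·-21/52=179/104
M: M0=0, M1=179/104, M2=-21/52, M3=7/104, M4=0
seg 0: a=2, c=M0/2=0, d=(M1−M0)/(6·2)=179/1248, b=Δ0−h0·(2M0+M1)/6=-803/312
seg 1: a=-2, c=M1/2=179/208, d=(M2−M1)/(6·3)=-17/144, b=Δ1−h1·(2M1+M2)/6=-133/156
seg 2: a=0, c=M2/2=-21/104, d=(M3−M2)/(6·1)=49/624, b=Δ2−h2·(2M2+M3)/6=701/624
seg 3: a=1, c=M3/2=7/208, d=(M4−M3)/(6·2)=-7/1248, b=Δ3−h3·(2M3+M4)/6=149/156
t_q=7 → seg 3, τ=1; S=1+149/156·τ+7/208·τ²+-7/1248·τ³=825/416

  seg 0: a=2 b=-803/312 c=0 d=179/1248
  seg 1: a=-2 b=-133/156 c=179/208 d=-17/144
  seg 2: a=0 b=701/624 c=-21/104 d=49/624
  seg 3: a=1 b=149/156 c=7/208 d=-7/1248
S(7) = 825/416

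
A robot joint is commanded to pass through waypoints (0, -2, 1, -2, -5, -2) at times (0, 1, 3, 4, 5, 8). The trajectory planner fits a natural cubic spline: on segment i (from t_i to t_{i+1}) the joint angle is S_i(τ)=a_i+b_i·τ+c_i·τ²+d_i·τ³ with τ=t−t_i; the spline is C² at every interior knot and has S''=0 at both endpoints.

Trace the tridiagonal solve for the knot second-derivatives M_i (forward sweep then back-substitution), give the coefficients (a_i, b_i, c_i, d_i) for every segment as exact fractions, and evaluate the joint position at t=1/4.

Δ: Δ0=-2, Δ1=3/2, Δ2=-3, Δ3=-3, Δ4=1
row 1: diag=6, rhs=21; c'=1/3, d'=7/2
row 2: denom=6−2·1/3=16/3; d'=(-27−2·7/2)/(16/3)=-51/8
row 3: denom=4−1·3/16=61/16; d'=(0−1·-51/8)/(61/16)=102/61
row 4: denom=8−1·16/61=472/61; d'=(24−1·102/61)/(472/61)=681/236
back: M4=681/236
back: M3=102/61−16/61·681/236=54/59
back: M2=-51/8−3/16·54/59=-1545/236
back: M1=7/2−1/3·-1545/236=1341/236
M: M0=0, M1=1341/236, M2=-1545/236, M3=54/59, M4=681/236, M5=0
seg 0: a=0, c=M0/2=0, d=(M1−M0)/(6·1)=447/472, b=Δ0−h0·(2M0+M1)/6=-1391/472
seg 1: a=-2, c=M1/2=1341/472, d=(M2−M1)/(6·2)=-481/472, b=Δ1−h1·(2M1+M2)/6=-25/236
seg 2: a=1, c=M2/2=-1545/472, d=(M3−M2)/(6·1)=587/472, b=Δ2−h2·(2M2+M3)/6=-229/236
seg 3: a=-2, c=M3/2=27/59, d=(M4−M3)/(6·1)=155/472, b=Δ3−h3·(2M3+M4)/6=-1787/472
seg 4: a=-5, c=M4/2=681/472, d=(M5−M4)/(6·3)=-227/1416, b=Δ4−h4·(2M4+M5)/6=-445/236
t_q=1/4 → seg 0, τ=1/4; S=0+-1391/472·τ+0·τ²+447/472·τ³=-21809/30208

  seg 0: a=0 b=-1391/472 c=0 d=447/472
  seg 1: a=-2 b=-25/236 c=1341/472 d=-481/472
  seg 2: a=1 b=-229/236 c=-1545/472 d=587/472
  seg 3: a=-2 b=-1787/472 c=27/59 d=155/472
  seg 4: a=-5 b=-445/236 c=681/472 d=-227/1416
S(1/4) = -21809/30208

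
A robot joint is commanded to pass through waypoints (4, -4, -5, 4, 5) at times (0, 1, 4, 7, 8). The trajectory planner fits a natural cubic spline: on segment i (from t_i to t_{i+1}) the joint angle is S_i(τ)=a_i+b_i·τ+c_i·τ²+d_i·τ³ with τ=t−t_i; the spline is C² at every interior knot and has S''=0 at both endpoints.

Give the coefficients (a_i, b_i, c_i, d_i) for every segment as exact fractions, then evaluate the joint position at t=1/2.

Δ: Δ0=-8, Δ1=-1/3, Δ2=3, Δ3=1
row 1: diag=8, rhs=46; c'=3/8, d'=23/4
row 2: denom=12−3·3/8=87/8; d'=(20−3·23/4)/(87/8)=22/87
row 3: denom=8−3·8/29=208/29; d'=(-12−3·22/87)/(208/29)=-185/104
back: M3=-185/104
back: M2=22/87−8/29·-185/104=29/39
back: M1=23/4−3/8·29/39=569/104
M: M0=0, M1=569/104, M2=29/39, M3=-185/104, M4=0
seg 0: a=4, c=M0/2=0, d=(M1−M0)/(6·1)=569/624, b=Δ0−h0·(2M0+M1)/6=-5561/624
seg 1: a=-4, c=M1/2=569/208, d=(M2−M1)/(6·3)=-1475/5616, b=Δ1−h1·(2M1+M2)/6=-1927/312
seg 2: a=-5, c=M2/2=29/78, d=(M3−M2)/(6·3)=-787/5616, b=Δ2−h2·(2M2+M3)/6=151/48
seg 3: a=4, c=M3/2=-185/208, d=(M4−M3)/(6·1)=185/624, b=Δ3−h3·(2M3+M4)/6=497/312
t_q=1/2 → seg 0, τ=1/2; S=4+-5561/624·τ+0·τ²+569/624·τ³=-569/1664

  seg 0: a=4 b=-5561/624 c=0 d=569/624
  seg 1: a=-4 b=-1927/312 c=569/208 d=-1475/5616
  seg 2: a=-5 b=151/48 c=29/78 d=-787/5616
  seg 3: a=4 b=497/312 c=-185/208 d=185/624
S(1/2) = -569/1664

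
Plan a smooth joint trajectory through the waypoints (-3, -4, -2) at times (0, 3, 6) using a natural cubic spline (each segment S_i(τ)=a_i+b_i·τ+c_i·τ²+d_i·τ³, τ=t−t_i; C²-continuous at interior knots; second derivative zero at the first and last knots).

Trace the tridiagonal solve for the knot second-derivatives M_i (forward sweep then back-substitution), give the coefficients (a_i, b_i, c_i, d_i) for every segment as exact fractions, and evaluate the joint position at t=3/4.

Δ: Δ0=-1/3, Δ1=2/3
row 1: diag=12, rhs=6; c'=1/4, d'=1/2
back: M1=1/2
M: M0=0, M1=1/2, M2=0
seg 0: a=-3, c=M0/2=0, d=(M1−M0)/(6·3)=1/36, b=Δ0−h0·(2M0+M1)/6=-7/12
seg 1: a=-4, c=M1/2=1/4, d=(M2−M1)/(6·3)=-1/36, b=Δ1−h1·(2M1+M2)/6=1/6
t_q=3/4 → seg 0, τ=3/4; S=-3+-7/12·τ+0·τ²+1/36·τ³=-877/256

  seg 0: a=-3 b=-7/12 c=0 d=1/36
  seg 1: a=-4 b=1/6 c=1/4 d=-1/36
S(3/4) = -877/256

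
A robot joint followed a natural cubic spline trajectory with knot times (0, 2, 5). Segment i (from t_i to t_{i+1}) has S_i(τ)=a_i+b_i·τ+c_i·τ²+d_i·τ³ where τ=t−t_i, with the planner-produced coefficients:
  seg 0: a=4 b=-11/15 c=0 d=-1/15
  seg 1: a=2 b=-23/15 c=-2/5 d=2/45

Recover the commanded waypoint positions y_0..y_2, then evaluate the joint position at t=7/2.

y_0=4 y_1=2 y_2=-5
S(7/2) = -21/20

y_0 = S_0(0) = a_0 = 4
y_1 = S_1(0) = a_1 = 2
y_2 = S_1(3) = -5
t_q=7/2 is in segment 1 (τ=3/2); S_1(τ)=-21/20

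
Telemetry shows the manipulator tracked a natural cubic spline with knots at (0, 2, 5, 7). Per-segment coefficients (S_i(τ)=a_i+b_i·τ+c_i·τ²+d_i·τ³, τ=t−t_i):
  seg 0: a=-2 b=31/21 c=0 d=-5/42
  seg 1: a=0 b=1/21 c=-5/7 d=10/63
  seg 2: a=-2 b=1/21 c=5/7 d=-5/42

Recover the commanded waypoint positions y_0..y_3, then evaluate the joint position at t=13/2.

y_0=-2 y_1=0 y_2=-2 y_3=0
S(13/2) = -81/112

y_0 = S_0(0) = a_0 = -2
y_1 = S_1(0) = a_1 = 0
y_2 = S_2(0) = a_2 = -2
y_3 = S_2(2) = 0
t_q=13/2 is in segment 2 (τ=3/2); S_2(τ)=-81/112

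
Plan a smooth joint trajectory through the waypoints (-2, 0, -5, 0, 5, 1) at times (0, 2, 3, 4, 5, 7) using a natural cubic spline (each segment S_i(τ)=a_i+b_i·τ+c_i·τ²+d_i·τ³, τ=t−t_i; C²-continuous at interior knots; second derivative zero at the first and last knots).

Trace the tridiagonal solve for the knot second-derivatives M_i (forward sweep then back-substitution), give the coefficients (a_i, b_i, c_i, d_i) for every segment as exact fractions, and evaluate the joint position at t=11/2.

Δ: Δ0=1, Δ1=-5, Δ2=5, Δ3=5, Δ4=-2
row 1: diag=6, rhs=-36; c'=1/6, d'=-6
row 2: denom=4−1·1/6=23/6; d'=(60−1·-6)/(23/6)=396/23
row 3: denom=4−1·6/23=86/23; d'=(0−1·396/23)/(86/23)=-198/43
row 4: denom=6−1·23/86=493/86; d'=(-42−1·-198/43)/(493/86)=-3216/493
back: M4=-3216/493
back: M3=-198/43−23/86·-3216/493=-1410/493
back: M2=396/23−6/23·-1410/493=8856/493
back: M1=-6−1/6·8856/493=-4434/493
M: M0=0, M1=-4434/493, M2=8856/493, M3=-1410/493, M4=-3216/493, M5=0
seg 0: a=-2, c=M0/2=0, d=(M1−M0)/(6·2)=-739/986, b=Δ0−h0·(2M0+M1)/6=1971/493
seg 1: a=0, c=M1/2=-2217/493, d=(M2−M1)/(6·1)=2215/493, b=Δ1−h1·(2M1+M2)/6=-2463/493
seg 2: a=-5, c=M2/2=4428/493, d=(M3−M2)/(6·1)=-59/17, b=Δ2−h2·(2M2+M3)/6=-252/493
seg 3: a=0, c=M3/2=-705/493, d=(M4−M3)/(6·1)=-301/493, b=Δ3−h3·(2M3+M4)/6=3471/493
seg 4: a=5, c=M4/2=-1608/493, d=(M5−M4)/(6·2)=268/493, b=Δ4−h4·(2M4+M5)/6=1158/493
t_q=11/2 → seg 4, τ=1/2; S=5+1158/493·τ+-1608/493·τ²+268/493·τ³=5351/986

  seg 0: a=-2 b=1971/493 c=0 d=-739/986
  seg 1: a=0 b=-2463/493 c=-2217/493 d=2215/493
  seg 2: a=-5 b=-252/493 c=4428/493 d=-59/17
  seg 3: a=0 b=3471/493 c=-705/493 d=-301/493
  seg 4: a=5 b=1158/493 c=-1608/493 d=268/493
S(11/2) = 5351/986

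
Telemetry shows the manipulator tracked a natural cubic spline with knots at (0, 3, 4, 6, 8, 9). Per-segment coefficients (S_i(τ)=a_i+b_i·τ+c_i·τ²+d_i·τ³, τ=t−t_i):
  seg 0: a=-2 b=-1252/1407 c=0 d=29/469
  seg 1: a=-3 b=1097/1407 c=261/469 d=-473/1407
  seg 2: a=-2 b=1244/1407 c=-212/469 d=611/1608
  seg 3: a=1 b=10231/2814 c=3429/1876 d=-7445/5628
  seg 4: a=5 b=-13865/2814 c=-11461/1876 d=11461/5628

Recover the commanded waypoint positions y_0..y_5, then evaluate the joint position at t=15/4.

y_0 = S_0(0) = a_0 = -2
y_1 = S_1(0) = a_1 = -3
y_2 = S_2(0) = a_2 = -2
y_3 = S_3(0) = a_3 = 1
y_4 = S_4(0) = a_4 = 5
y_5 = S_4(1) = -4
t_q=15/4 is in segment 1 (τ=3/4); S_1(τ)=-67357/30016

y_0=-2 y_1=-3 y_2=-2 y_3=1 y_4=5 y_5=-4
S(15/4) = -67357/30016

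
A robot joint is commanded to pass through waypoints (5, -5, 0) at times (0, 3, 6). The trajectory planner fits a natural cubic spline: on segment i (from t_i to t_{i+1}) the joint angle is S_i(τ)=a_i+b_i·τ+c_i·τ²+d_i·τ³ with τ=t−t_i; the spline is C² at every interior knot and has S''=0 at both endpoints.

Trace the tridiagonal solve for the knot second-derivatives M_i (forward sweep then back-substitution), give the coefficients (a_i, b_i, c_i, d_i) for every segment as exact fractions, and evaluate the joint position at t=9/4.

Δ: Δ0=-10/3, Δ1=5/3
row 1: diag=12, rhs=30; c'=1/4, d'=5/2
back: M1=5/2
M: M0=0, M1=5/2, M2=0
seg 0: a=5, c=M0/2=0, d=(M1−M0)/(6·3)=5/36, b=Δ0−h0·(2M0+M1)/6=-55/12
seg 1: a=-5, c=M1/2=5/4, d=(M2−M1)/(6·3)=-5/36, b=Δ1−h1·(2M1+M2)/6=-5/6
t_q=9/4 → seg 0, τ=9/4; S=5+-55/12·τ+0·τ²+5/36·τ³=-955/256

  seg 0: a=5 b=-55/12 c=0 d=5/36
  seg 1: a=-5 b=-5/6 c=5/4 d=-5/36
S(9/4) = -955/256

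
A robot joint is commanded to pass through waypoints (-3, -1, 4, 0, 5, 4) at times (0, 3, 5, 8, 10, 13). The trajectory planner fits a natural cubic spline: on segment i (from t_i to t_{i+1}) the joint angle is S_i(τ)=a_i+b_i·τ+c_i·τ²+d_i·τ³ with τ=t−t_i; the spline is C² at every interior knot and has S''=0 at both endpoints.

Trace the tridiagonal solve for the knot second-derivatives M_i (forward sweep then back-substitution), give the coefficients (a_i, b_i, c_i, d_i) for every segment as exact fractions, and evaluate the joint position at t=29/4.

  seg 0: a=-3 b=-83/308 c=0 d=865/8316
  seg 1: a=-1 b=391/154 c=865/924 d=-883/1848
  seg 2: a=4 b=127/231 c=-446/231 d=43/99
  seg 3: a=0 b=160/231 c=457/231 d=-331/616
  seg 4: a=5 b=997/462 c=-1151/924 d=1151/8316
S(29/4) = 2021/4928

Δ: Δ0=2/3, Δ1=5/2, Δ2=-4/3, Δ3=5/2, Δ4=-1/3
row 1: diag=10, rhs=11; c'=1/5, d'=11/10
row 2: denom=10−2·1/5=48/5; d'=(-23−2·11/10)/(48/5)=-21/8
row 3: denom=10−3·5/16=145/16; d'=(23−3·-21/8)/(145/16)=494/145
row 4: denom=10−2·32/145=1386/145; d'=(-17−2·494/145)/(1386/145)=-1151/462
back: M4=-1151/462
back: M3=494/145−32/145·-1151/462=914/231
back: M2=-21/8−5/16·914/231=-892/231
back: M1=11/10−1/5·-892/231=865/462
M: M0=0, M1=865/462, M2=-892/231, M3=914/231, M4=-1151/462, M5=0
seg 0: a=-3, c=M0/2=0, d=(M1−M0)/(6·3)=865/8316, b=Δ0−h0·(2M0+M1)/6=-83/308
seg 1: a=-1, c=M1/2=865/924, d=(M2−M1)/(6·2)=-883/1848, b=Δ1−h1·(2M1+M2)/6=391/154
seg 2: a=4, c=M2/2=-446/231, d=(M3−M2)/(6·3)=43/99, b=Δ2−h2·(2M2+M3)/6=127/231
seg 3: a=0, c=M3/2=457/231, d=(M4−M3)/(6·2)=-331/616, b=Δ3−h3·(2M3+M4)/6=160/231
seg 4: a=5, c=M4/2=-1151/924, d=(M5−M4)/(6·3)=1151/8316, b=Δ4−h4·(2M4+M5)/6=997/462
t_q=29/4 → seg 2, τ=9/4; S=4+127/231·τ+-446/231·τ²+43/99·τ³=2021/4928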